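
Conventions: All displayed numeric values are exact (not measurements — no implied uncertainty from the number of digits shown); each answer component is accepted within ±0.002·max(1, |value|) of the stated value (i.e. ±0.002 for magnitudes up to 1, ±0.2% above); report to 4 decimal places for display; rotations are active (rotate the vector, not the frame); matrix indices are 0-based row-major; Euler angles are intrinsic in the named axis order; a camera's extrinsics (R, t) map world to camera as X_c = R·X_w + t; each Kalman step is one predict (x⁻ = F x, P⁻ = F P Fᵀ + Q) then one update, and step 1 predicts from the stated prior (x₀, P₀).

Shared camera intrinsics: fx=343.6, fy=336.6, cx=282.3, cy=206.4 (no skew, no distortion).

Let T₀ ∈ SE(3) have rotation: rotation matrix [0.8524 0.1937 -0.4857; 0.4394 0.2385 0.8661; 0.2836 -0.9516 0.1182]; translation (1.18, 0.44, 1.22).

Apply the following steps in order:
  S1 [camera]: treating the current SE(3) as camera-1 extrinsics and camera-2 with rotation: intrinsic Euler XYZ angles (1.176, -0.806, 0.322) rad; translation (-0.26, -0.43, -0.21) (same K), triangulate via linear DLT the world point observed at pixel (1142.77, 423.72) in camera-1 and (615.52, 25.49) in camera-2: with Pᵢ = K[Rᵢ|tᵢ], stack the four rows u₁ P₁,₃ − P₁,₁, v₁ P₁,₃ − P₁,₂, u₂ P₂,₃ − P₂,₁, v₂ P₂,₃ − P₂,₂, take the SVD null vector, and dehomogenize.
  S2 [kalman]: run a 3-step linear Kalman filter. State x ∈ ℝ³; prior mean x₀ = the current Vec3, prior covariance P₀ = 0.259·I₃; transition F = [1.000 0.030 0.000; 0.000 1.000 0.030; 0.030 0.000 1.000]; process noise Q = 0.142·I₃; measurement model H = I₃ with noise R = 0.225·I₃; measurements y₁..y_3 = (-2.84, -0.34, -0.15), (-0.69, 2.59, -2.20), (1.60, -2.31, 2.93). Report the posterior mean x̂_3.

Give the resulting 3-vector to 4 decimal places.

result = (0.4265, -0.5958, 0.9554)

after S1 (triangulate): (1.0271, 0.5299, -0.4653)
after S2 (kf_track): (0.4265, -0.5958, 0.9554)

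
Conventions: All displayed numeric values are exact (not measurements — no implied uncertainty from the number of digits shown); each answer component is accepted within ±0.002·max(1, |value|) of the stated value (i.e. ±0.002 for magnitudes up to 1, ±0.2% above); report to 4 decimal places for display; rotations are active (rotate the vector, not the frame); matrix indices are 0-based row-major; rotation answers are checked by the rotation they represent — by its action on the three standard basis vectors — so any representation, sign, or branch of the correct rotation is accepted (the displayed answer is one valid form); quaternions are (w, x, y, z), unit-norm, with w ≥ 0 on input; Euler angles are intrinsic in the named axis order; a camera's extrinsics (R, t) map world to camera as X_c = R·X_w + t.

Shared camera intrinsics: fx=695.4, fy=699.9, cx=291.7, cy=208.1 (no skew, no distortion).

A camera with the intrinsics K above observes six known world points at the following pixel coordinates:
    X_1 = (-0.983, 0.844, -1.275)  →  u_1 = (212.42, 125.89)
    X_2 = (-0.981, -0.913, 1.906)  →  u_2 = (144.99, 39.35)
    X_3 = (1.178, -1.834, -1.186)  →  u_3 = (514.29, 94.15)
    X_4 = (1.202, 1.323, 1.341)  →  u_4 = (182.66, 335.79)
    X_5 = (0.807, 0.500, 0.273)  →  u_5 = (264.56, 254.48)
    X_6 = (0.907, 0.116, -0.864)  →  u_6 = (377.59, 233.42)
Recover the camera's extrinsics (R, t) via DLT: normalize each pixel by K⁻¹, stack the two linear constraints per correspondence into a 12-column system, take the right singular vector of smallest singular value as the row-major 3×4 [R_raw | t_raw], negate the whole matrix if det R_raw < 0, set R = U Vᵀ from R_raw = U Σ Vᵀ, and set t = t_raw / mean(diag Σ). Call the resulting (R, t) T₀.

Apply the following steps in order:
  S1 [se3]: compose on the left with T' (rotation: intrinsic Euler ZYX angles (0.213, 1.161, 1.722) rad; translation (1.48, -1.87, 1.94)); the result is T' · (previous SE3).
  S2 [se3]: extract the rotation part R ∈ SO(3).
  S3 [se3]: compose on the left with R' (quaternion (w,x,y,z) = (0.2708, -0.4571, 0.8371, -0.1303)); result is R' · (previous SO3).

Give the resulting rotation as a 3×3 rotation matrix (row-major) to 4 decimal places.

source (pnp_recover): camera pose = R=[0.5788 -0.5173 -0.6304; 0.6666 0.7454 0.0004; 0.4697 -0.4205 0.7762], t=(-0.2900, -0.4800, 6.1197)
after S1 (compose_se3): R=[0.8722 0.4518 -0.1877; -0.3892 0.4082 -0.8258; -0.2964 0.7933 0.5318], t=(1.3790, -8.0077, 1.6497)
after S2 (rot_of_se3): [0.8722 0.4518 -0.1877; -0.3892 0.4082 -0.8258; -0.2964 0.7933 0.5318]
after S3 (compose_so3): [-0.2791 -0.0261 0.9599; -0.9511 -0.1305 -0.2801; 0.1326 -0.9911 0.0116]

rotation (matrix) = ((-0.2791, -0.0261, 0.9599), (-0.9511, -0.1305, -0.2801), (0.1326, -0.9911, 0.0116))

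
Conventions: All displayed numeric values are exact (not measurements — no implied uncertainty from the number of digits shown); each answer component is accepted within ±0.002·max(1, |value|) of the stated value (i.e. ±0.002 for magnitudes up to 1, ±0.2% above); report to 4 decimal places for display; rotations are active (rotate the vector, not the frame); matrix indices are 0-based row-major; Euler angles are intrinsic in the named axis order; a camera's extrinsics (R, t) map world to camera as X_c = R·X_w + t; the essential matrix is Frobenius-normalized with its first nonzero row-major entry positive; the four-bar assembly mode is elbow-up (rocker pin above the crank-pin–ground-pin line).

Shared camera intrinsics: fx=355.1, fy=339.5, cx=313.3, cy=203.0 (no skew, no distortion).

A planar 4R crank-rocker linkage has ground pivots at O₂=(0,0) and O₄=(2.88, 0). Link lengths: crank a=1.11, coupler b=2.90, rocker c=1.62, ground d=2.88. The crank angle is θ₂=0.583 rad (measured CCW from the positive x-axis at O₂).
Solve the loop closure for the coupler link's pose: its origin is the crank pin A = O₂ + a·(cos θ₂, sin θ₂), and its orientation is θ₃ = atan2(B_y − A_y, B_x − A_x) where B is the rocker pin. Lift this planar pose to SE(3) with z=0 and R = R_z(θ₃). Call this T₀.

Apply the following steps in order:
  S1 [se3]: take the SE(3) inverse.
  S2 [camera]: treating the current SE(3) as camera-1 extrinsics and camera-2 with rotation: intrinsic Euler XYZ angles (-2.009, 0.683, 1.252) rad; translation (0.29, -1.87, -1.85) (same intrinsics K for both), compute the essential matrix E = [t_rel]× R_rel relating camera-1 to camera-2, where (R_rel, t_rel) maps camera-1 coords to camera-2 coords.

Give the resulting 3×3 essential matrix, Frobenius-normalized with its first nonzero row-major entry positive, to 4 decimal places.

matrix = [0.1204 0.4435 0.5372; -0.0102 0.4432 -0.3536; 0.0103 -0.3202 0.2755]

source (fourbar_fk): coupler pose = R=[0.9638 -0.2666 0.0000; 0.2666 0.9638 0.0000; 0.0000 0.0000 1.0000], t=(0.9266, 0.6111, 0.0000)
after S1 (invert_se3): R=[0.9638 0.2666 0.0000; -0.2666 0.9638 0.0000; 0.0000 0.0000 1.0000], t=(-1.0560, -0.3419, 0.0000)
after S2 (essential): [0.1204 0.4435 0.5372; -0.0102 0.4432 -0.3536; 0.0103 -0.3202 0.2755]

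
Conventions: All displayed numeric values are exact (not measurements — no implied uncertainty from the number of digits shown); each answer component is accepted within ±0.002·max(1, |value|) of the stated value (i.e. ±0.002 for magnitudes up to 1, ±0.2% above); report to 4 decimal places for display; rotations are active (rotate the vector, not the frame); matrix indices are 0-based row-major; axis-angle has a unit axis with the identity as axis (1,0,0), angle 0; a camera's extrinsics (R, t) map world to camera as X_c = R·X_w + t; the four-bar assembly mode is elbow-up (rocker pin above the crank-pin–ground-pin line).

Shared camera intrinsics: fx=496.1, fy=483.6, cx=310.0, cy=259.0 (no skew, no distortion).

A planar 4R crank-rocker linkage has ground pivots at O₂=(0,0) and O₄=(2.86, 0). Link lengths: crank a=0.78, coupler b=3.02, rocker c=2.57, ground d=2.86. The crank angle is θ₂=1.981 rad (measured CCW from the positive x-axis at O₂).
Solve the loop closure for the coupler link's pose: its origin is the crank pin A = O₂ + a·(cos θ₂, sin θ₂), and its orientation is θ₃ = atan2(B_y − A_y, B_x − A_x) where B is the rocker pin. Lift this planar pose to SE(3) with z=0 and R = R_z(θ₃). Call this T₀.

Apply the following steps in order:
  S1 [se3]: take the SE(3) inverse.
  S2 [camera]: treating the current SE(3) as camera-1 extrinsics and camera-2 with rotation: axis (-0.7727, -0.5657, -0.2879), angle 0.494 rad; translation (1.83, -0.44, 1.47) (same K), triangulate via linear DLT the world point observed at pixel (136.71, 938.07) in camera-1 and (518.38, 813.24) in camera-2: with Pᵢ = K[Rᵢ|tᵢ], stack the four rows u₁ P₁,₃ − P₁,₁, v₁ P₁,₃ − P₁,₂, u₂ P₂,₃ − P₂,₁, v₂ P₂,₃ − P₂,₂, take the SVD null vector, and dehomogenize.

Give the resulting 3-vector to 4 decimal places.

source (fourbar_fk): coupler pose = R=[0.8141 -0.5808 0.0000; 0.5808 0.8141 0.0000; 0.0000 0.0000 1.0000], t=(-0.3111, 0.7153, 0.0000)
after S1 (invert_se3): R=[0.8141 0.5808 0.0000; -0.5808 0.8141 0.0000; 0.0000 0.0000 1.0000], t=(-0.1622, -0.7629, 0.0000)
after S2 (triangulate): (-1.3950, 1.6419, 0.9855)

result = (-1.3950, 1.6419, 0.9855)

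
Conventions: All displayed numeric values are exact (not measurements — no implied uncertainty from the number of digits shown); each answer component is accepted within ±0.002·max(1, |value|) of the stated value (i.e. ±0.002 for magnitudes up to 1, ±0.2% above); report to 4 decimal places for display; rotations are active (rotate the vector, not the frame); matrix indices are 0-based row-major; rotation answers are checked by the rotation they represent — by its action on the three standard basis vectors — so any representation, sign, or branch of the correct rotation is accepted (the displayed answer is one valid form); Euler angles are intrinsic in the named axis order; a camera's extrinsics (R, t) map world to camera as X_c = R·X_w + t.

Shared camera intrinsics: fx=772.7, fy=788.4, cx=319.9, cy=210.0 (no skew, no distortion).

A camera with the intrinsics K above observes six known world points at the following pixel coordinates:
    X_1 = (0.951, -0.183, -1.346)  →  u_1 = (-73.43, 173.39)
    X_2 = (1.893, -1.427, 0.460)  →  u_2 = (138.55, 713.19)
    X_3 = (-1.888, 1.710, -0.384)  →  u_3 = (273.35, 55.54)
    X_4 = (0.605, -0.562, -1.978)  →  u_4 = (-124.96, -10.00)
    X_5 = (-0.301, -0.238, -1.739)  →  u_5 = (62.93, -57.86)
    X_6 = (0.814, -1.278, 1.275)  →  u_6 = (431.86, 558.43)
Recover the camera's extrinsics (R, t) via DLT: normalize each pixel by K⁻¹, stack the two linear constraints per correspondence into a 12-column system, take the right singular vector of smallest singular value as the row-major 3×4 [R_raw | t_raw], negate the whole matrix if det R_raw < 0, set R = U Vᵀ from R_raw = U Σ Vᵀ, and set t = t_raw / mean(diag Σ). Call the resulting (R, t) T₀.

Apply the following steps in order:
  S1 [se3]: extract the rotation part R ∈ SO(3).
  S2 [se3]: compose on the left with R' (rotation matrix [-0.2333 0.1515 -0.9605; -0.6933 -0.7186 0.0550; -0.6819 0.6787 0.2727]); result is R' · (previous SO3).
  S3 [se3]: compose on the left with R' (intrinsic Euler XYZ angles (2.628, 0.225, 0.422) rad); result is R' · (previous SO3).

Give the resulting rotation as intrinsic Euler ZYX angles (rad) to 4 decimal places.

source (pnp_recover): camera pose = R=[-0.5946 -0.4746 0.6490; 0.6996 0.0926 0.7085; -0.3963 0.8753 0.2770], t=(-0.4600, 0.1400, 4.4701)
after S1 (rot_of_se3): [-0.5946 -0.4746 0.6490; 0.6996 0.0926 0.7085; -0.3963 0.8753 0.2770]
after S2 (compose_so3): [0.6254 -0.7160 -0.3101; -0.1123 0.3107 -0.9439; 0.7722 0.6251 0.1139]
after S3 (compose_so3): [0.7733 -0.6213 0.1265; -0.4361 -0.3764 0.8174; -0.4603 -0.6873 -0.5620]

rotation (euler_zyx) = (-0.5135, 0.4783, -2.2562)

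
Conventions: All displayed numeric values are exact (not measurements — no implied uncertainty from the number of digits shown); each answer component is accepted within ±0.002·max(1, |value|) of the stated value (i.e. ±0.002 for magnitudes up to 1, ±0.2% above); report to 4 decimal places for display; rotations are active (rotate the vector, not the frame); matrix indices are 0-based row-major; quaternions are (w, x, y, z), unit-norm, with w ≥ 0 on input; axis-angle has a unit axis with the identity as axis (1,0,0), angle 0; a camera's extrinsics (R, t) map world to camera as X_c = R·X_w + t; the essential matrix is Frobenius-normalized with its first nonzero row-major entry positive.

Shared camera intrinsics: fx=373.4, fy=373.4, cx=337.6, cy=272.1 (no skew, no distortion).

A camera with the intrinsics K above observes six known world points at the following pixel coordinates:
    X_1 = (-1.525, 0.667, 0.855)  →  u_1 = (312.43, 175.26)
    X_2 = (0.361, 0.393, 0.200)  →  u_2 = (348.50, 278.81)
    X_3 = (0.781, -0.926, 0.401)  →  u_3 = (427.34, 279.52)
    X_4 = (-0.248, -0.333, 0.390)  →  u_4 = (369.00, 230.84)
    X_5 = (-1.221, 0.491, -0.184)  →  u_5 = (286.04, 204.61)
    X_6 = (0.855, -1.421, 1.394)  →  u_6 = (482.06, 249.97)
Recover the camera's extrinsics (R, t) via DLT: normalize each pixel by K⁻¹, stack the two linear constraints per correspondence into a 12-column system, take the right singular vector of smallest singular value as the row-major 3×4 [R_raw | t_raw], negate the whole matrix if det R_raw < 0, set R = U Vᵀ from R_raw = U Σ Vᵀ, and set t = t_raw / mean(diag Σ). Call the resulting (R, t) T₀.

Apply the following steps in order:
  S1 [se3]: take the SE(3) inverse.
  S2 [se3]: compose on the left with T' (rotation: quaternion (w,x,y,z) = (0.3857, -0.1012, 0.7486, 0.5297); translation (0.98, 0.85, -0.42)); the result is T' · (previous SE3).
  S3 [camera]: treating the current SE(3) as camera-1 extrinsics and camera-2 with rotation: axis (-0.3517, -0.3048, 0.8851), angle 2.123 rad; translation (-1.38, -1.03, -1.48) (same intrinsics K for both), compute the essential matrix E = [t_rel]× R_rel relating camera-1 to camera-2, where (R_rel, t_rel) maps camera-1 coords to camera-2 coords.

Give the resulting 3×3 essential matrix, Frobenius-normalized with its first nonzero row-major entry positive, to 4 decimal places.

source (pnp_recover): camera pose = R=[0.4562 -0.6550 0.6024; 0.8771 0.2164 -0.4289; 0.1506 0.7240 0.6732], t=(0.1600, -0.2001, 5.9620)
after S1 (invert_se3): R=[0.4562 0.8771 0.1506; -0.6550 0.2164 0.7240; 0.6024 -0.4289 0.6732], t=(-0.7952, -4.1683, -4.1958)
after S2 (compose_se3): R=[0.3391 -0.9210 -0.1916; 0.3680 -0.0576 0.9280; -0.8658 -0.3852 0.3194], t=(1.8840, -4.7534, -2.2630)
after S3 (essential): [0.2816 0.2265 0.0493; -0.3985 -0.1859 -0.4699; 0.2479 0.3808 -0.4964]

matrix = [0.2816 0.2265 0.0493; -0.3985 -0.1859 -0.4699; 0.2479 0.3808 -0.4964]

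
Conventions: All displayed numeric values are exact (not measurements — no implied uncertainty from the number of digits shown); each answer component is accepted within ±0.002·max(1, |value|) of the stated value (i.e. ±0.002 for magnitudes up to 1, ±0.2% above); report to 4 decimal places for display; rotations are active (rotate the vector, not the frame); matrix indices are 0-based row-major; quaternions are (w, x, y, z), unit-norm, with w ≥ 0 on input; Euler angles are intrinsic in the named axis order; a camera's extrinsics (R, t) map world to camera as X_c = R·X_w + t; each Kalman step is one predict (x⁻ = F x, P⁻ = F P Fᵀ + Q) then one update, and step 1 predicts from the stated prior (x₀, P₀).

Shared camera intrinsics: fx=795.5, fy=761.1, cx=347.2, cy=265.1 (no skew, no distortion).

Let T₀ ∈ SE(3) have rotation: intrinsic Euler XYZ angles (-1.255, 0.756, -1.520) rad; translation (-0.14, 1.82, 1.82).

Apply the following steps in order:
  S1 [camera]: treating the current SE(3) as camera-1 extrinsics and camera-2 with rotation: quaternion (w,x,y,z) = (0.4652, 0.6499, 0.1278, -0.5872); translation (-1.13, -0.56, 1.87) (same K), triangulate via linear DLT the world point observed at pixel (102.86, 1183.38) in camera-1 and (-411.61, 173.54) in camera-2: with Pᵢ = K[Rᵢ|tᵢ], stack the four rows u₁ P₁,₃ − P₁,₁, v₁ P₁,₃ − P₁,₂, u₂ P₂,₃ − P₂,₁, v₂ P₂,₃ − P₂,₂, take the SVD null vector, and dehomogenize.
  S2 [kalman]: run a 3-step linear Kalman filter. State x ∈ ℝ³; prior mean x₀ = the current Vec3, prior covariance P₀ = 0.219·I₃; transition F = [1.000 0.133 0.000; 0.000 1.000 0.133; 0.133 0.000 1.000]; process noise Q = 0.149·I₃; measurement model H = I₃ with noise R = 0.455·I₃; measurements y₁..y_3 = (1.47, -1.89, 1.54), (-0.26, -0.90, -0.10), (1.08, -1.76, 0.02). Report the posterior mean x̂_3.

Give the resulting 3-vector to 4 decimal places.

after S1 (triangulate): (-0.1145, -0.6165, 0.0222)
after S2 (kf_track): (0.4181, -1.2901, 0.2378)

result = (0.4181, -1.2901, 0.2378)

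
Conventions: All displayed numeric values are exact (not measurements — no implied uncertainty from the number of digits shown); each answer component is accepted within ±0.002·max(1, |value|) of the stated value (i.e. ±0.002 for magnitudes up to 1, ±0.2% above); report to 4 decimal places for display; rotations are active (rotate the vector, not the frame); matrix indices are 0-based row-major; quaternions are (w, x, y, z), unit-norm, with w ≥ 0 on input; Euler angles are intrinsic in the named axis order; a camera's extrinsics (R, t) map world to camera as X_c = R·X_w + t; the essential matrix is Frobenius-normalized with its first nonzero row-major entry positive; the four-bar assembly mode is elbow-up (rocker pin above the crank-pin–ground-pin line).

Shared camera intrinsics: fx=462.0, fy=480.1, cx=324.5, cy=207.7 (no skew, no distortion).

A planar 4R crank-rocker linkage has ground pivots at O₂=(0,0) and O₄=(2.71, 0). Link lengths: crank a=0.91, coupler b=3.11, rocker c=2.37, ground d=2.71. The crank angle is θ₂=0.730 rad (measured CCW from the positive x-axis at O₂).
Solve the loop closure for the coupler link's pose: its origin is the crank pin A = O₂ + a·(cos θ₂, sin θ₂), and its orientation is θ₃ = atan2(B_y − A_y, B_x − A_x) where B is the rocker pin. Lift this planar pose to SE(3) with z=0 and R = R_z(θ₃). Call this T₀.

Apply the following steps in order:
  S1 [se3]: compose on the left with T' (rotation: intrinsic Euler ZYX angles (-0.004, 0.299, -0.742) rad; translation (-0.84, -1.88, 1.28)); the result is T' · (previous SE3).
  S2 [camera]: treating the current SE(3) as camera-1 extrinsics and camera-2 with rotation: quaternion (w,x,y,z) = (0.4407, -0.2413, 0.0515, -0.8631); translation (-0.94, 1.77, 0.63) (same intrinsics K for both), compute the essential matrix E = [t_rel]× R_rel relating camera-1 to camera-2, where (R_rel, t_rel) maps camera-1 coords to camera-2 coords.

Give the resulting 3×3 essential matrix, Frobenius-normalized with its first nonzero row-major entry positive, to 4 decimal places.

source (fourbar_fk): coupler pose = R=[0.8391 -0.5439 0.0000; 0.5439 0.8391 0.0000; 0.0000 0.0000 1.0000], t=(0.6781, 0.6069, 0.0000)
after S1 (compose_se3): R=[0.6952 -0.6844 0.2198; 0.3982 0.6213 0.6749; -0.5984 -0.3817 0.7044], t=(-0.3110, -1.4348, 0.6884)
after S2 (essential): [0.1701 0.4676 -0.4120; -0.2780 0.5170 0.3605; 0.1490 0.0830 -0.2813]

matrix = [0.1701 0.4676 -0.4120; -0.2780 0.5170 0.3605; 0.1490 0.0830 -0.2813]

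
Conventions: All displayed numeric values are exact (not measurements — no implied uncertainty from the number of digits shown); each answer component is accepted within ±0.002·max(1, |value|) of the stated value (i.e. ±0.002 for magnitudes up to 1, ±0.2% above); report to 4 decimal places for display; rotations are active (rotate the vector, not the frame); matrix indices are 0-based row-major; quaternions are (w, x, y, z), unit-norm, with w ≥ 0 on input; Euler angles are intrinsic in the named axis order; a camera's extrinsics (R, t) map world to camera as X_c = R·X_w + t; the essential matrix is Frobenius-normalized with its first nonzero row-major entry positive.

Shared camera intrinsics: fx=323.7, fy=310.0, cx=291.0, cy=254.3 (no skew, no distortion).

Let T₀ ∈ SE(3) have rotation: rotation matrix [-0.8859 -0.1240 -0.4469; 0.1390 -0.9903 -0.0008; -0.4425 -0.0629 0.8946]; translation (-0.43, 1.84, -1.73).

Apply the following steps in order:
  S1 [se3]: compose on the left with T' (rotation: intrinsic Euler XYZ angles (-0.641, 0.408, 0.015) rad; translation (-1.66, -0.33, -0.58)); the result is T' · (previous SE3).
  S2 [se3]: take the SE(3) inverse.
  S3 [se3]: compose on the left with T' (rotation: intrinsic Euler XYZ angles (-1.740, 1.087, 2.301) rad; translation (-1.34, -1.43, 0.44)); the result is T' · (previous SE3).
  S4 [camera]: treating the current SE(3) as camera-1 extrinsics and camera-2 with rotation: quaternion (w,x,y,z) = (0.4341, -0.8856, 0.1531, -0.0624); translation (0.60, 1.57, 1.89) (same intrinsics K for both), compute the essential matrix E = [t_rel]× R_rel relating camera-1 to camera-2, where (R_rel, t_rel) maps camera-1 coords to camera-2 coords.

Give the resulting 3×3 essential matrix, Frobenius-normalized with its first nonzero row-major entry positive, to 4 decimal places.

matrix = [0.1651 0.3466 0.0641; 0.4856 0.2168 -0.4116; -0.0267 0.4881 0.3966]

after S1 (compose_se3): R=[-0.9906 -0.1251 -0.0552; 0.0686 -0.8037 0.5910; -0.1183 0.5817 0.8048], t=(-2.7664, 0.2984, -2.8036)
after S2 (invert_se3): R=[-0.9906 0.0686 -0.1183; -0.1251 -0.8037 0.5817; -0.0552 0.5910 0.8048], t=(-3.0927, 1.5245, 1.9271)
after S3 (compose_se3): R=[0.3018 0.7805 0.5475; -0.5730 -0.3105 0.7585; 0.7620 -0.5426 0.3535], t=(0.7971, -0.7961, 3.7009)
after S4 (essential): [0.1651 0.3466 0.0641; 0.4856 0.2168 -0.4116; -0.0267 0.4881 0.3966]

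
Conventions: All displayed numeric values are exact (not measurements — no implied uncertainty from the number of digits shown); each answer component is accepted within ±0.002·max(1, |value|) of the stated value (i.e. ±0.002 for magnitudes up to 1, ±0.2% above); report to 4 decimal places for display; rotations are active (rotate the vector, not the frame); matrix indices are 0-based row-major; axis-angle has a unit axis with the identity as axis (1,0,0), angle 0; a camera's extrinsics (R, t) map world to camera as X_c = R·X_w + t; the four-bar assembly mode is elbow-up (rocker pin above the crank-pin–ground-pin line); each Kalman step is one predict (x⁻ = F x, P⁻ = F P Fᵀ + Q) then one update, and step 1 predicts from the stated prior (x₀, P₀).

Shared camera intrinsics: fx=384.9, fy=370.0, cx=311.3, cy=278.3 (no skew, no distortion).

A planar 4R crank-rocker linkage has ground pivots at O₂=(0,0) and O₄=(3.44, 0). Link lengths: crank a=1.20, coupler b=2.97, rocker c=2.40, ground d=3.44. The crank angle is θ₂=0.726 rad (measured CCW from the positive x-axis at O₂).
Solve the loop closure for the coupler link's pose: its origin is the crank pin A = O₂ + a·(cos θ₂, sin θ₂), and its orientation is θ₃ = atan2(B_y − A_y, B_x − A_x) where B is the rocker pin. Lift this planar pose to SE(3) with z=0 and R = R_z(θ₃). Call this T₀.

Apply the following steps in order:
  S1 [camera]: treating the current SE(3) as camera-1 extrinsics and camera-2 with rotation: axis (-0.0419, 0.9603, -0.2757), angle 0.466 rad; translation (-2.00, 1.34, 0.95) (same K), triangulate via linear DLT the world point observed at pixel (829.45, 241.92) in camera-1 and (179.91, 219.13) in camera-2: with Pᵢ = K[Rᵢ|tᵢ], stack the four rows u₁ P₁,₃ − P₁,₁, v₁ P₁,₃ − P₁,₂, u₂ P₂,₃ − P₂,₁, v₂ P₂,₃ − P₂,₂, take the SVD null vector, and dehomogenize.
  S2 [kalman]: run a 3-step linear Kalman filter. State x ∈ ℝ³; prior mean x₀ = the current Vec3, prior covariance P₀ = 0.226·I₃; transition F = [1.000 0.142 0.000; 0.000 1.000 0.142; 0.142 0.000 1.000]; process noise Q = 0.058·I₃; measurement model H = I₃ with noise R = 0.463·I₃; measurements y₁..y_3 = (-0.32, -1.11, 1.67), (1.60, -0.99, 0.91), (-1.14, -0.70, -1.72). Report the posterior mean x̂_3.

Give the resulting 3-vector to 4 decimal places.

result = (-0.2378, -0.9382, 0.5021)

source (fourbar_fk): coupler pose = R=[0.8418 -0.5397 0.0000; 0.5397 0.8418 0.0000; 0.0000 0.0000 1.0000], t=(0.8974, 0.7967, 0.0000)
after S1 (triangulate): (0.7193, -1.6134, 1.7633)
after S2 (kf_track): (-0.2378, -0.9382, 0.5021)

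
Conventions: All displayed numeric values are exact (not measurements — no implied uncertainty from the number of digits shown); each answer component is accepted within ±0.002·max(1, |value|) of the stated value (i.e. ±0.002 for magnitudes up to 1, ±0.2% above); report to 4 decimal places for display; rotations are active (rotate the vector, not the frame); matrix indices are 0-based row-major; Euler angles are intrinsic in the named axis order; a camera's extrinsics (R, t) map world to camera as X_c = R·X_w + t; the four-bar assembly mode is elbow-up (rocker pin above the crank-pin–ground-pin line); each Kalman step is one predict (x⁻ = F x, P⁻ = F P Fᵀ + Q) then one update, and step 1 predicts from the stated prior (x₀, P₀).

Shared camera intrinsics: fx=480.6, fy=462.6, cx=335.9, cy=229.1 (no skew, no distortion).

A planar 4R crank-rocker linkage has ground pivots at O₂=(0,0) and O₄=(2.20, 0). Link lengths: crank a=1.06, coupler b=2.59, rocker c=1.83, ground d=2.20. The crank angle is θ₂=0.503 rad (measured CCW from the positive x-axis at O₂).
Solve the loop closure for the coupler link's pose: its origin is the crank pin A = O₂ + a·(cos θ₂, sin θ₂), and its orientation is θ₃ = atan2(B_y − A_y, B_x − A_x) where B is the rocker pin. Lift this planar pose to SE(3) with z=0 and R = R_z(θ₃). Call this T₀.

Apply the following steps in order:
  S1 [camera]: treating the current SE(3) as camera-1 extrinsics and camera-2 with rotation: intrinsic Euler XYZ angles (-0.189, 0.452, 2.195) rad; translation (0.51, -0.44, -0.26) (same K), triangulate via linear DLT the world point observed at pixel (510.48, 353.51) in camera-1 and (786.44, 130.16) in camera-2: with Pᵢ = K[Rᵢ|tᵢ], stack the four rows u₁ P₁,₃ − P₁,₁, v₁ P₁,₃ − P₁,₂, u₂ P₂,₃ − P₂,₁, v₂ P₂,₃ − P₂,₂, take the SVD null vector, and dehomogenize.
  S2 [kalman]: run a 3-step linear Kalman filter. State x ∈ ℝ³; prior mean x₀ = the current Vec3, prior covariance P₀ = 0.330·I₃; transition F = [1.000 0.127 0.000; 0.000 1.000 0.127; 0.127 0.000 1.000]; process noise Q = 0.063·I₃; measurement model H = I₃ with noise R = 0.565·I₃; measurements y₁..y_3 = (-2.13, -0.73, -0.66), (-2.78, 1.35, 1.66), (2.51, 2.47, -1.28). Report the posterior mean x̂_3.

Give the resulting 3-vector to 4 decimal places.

source (fourbar_fk): coupler pose = R=[0.9363 -0.3512 0.0000; 0.3512 0.9363 0.0000; 0.0000 0.0000 1.0000], t=(0.9287, 0.5110, 0.0000)
after S1 (triangulate): (-0.1959, 0.0916, 1.9631)
after S2 (kf_track): (-0.2729, 1.1932, 0.3540)

result = (-0.2729, 1.1932, 0.3540)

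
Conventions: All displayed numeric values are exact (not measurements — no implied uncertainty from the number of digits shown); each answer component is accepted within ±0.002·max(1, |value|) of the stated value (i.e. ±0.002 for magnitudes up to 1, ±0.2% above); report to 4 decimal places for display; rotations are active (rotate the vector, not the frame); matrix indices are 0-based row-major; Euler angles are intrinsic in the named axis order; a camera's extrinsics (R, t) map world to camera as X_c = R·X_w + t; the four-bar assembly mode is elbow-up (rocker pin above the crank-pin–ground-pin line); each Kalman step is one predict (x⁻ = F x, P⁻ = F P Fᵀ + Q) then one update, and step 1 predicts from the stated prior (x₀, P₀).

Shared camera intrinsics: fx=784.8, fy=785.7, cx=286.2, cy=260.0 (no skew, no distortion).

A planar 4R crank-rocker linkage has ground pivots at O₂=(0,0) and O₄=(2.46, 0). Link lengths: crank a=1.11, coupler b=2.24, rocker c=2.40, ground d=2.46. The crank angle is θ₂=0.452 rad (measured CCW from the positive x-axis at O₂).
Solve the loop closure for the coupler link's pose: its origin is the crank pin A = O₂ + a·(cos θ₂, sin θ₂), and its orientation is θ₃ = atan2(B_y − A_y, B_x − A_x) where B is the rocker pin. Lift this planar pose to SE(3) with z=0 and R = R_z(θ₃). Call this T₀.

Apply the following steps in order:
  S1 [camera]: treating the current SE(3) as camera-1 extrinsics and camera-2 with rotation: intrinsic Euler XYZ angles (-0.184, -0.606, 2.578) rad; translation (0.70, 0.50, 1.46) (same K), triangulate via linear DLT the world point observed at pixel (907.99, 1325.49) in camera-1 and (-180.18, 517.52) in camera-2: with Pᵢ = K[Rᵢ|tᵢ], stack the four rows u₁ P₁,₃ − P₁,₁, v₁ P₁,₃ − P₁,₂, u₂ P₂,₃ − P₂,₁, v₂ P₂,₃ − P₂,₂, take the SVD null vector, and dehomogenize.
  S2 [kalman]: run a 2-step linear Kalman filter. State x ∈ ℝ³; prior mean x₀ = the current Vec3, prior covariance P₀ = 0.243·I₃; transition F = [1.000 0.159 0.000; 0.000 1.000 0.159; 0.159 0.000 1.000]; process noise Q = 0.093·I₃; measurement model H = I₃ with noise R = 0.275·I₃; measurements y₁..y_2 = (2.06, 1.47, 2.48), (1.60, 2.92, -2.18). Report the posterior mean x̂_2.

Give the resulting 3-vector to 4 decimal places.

result = (1.6633, 2.0607, 0.2292)

source (fourbar_fk): coupler pose = R=[0.5300 -0.8480 0.0000; 0.8480 0.5300 0.0000; 0.0000 0.0000 1.0000], t=(0.9985, 0.4848, 0.0000)
after S1 (triangulate): (1.0749, 0.6500, 1.2837)
after S2 (kf_track): (1.6633, 2.0607, 0.2292)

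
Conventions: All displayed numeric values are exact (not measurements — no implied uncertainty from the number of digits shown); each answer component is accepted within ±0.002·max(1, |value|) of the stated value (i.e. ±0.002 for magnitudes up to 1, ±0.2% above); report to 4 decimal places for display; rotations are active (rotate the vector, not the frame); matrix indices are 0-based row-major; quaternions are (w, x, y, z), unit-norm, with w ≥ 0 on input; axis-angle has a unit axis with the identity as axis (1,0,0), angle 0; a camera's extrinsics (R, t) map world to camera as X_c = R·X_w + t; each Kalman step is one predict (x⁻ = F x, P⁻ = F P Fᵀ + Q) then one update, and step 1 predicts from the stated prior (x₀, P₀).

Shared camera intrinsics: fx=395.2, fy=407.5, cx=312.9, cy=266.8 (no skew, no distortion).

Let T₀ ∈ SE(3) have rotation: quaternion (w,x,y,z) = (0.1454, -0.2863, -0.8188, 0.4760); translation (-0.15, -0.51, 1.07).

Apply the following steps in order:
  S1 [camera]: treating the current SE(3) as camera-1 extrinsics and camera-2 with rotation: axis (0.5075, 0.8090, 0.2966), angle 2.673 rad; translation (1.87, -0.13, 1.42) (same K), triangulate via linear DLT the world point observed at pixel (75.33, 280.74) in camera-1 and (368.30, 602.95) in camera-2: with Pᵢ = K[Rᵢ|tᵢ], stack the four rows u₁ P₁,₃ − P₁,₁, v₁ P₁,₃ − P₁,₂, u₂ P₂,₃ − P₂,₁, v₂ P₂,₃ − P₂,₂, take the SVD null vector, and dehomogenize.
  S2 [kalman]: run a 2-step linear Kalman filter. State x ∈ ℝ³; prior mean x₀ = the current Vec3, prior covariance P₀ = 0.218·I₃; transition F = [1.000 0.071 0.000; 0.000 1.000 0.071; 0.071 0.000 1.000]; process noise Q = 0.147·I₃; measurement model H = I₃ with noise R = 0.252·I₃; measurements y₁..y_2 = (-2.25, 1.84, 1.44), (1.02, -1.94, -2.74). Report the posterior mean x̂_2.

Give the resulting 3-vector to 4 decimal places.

after S1 (triangulate): (1.3841, -1.4476, -0.4444)
after S2 (kf_track): (0.1552, -0.8288, -1.1883)

result = (0.1552, -0.8288, -1.1883)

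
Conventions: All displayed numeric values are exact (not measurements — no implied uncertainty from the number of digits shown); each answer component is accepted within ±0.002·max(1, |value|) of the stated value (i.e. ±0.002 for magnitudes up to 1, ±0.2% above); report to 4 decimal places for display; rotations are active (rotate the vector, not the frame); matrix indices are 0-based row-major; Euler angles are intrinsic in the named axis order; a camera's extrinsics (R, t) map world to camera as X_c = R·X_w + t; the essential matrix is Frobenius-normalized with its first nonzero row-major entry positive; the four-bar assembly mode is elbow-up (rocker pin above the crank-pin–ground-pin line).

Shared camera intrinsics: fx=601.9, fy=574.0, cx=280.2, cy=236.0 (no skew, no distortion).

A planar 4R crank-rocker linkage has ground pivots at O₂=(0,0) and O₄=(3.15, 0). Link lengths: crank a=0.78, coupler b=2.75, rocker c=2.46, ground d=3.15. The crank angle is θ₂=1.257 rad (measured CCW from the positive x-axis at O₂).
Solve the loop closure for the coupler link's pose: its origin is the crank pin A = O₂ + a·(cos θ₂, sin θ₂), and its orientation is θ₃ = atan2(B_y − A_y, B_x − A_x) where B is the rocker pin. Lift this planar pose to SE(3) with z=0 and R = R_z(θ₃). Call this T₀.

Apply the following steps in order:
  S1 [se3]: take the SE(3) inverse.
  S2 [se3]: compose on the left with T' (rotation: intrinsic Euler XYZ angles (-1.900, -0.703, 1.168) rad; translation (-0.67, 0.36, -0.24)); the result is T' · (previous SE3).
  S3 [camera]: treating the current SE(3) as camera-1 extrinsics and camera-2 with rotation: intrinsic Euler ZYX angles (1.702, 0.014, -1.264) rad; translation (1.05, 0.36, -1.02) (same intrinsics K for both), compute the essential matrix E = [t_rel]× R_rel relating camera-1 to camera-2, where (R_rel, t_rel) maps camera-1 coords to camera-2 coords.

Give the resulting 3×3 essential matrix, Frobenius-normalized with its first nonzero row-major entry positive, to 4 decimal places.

source (fourbar_fk): coupler pose = R=[0.8080 -0.5892 0.0000; 0.5892 0.8080 0.0000; 0.0000 0.0000 1.0000], t=(0.2408, 0.7419, 0.0000)
after S1 (invert_se3): R=[0.8080 0.5892 0.0000; -0.5892 0.8080 0.0000; 0.0000 0.0000 1.0000], t=(-0.6316, -0.4576, 0.0000)
after S2 (compose_se3): R=[0.6551 -0.3909 -0.6465; 0.3597 -0.5911 0.7219; -0.6644 -0.7055 -0.2466], t=(-0.5377, 0.7119, 0.4434)
after S3 (essential): [0.4127 0.3299 -0.1553; -0.3955 -0.0676 -0.5344; 0.1833 0.2615 -0.3850]

matrix = [0.4127 0.3299 -0.1553; -0.3955 -0.0676 -0.5344; 0.1833 0.2615 -0.3850]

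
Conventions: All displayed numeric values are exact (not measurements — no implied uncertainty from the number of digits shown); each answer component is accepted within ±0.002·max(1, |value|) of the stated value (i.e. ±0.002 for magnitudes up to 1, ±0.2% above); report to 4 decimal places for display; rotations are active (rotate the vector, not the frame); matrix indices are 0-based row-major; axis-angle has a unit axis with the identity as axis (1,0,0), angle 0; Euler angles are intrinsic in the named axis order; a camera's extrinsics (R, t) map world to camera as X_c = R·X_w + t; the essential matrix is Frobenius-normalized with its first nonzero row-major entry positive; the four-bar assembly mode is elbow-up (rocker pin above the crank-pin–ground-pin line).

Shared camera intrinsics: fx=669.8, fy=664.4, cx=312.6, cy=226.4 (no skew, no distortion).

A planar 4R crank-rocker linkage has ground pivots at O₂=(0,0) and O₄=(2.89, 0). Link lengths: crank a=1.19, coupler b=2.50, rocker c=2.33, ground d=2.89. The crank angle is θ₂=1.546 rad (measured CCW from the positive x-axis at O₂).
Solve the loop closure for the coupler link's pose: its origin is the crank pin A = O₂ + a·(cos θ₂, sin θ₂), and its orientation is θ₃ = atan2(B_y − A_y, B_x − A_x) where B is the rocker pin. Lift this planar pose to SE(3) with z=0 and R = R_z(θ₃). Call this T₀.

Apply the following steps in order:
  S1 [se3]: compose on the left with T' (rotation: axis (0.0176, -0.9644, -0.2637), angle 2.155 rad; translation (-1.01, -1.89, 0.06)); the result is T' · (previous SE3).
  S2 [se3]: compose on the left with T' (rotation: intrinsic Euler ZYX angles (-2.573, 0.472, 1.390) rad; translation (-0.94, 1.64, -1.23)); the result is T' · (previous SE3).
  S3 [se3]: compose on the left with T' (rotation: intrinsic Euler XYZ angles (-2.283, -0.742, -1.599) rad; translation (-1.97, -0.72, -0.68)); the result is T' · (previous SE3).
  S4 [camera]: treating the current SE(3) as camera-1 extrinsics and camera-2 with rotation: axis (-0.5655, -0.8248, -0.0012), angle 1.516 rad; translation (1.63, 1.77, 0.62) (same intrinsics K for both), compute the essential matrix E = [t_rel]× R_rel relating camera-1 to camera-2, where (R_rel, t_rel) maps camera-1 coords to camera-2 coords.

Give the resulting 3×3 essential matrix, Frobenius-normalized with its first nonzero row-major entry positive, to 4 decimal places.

source (fourbar_fk): coupler pose = R=[0.9052 -0.4250 0.0000; 0.4250 0.9052 0.0000; 0.0000 0.0000 1.0000], t=(0.0295, 1.1896, 0.0000)
after S1 (compose_se3): R=[-0.4164 0.4095 -0.8117; 0.1560 0.9118 0.3799; 0.8957 0.0316 -0.4436], t=(-0.7959, -0.8366, 0.5704)
after S2 (compose_se3): R=[-0.2672 -0.5816 0.7683; 0.8416 -0.5293 -0.1079; 0.4694 0.6178 0.6309], t=(-0.4498, 2.7976, -1.5097)
after S3 (compose_se3): R=[0.3084 -0.7954 -0.5218; 0.5370 -0.3072 0.7857; -0.7852 -0.5225 0.3323], t=(1.1209, -0.3677, -1.4739)
after S4 (essential): [0.3706 0.5203 -0.3029; -0.0363 0.0697 0.1119; -0.1418 0.4172 0.5361]

matrix = [0.3706 0.5203 -0.3029; -0.0363 0.0697 0.1119; -0.1418 0.4172 0.5361]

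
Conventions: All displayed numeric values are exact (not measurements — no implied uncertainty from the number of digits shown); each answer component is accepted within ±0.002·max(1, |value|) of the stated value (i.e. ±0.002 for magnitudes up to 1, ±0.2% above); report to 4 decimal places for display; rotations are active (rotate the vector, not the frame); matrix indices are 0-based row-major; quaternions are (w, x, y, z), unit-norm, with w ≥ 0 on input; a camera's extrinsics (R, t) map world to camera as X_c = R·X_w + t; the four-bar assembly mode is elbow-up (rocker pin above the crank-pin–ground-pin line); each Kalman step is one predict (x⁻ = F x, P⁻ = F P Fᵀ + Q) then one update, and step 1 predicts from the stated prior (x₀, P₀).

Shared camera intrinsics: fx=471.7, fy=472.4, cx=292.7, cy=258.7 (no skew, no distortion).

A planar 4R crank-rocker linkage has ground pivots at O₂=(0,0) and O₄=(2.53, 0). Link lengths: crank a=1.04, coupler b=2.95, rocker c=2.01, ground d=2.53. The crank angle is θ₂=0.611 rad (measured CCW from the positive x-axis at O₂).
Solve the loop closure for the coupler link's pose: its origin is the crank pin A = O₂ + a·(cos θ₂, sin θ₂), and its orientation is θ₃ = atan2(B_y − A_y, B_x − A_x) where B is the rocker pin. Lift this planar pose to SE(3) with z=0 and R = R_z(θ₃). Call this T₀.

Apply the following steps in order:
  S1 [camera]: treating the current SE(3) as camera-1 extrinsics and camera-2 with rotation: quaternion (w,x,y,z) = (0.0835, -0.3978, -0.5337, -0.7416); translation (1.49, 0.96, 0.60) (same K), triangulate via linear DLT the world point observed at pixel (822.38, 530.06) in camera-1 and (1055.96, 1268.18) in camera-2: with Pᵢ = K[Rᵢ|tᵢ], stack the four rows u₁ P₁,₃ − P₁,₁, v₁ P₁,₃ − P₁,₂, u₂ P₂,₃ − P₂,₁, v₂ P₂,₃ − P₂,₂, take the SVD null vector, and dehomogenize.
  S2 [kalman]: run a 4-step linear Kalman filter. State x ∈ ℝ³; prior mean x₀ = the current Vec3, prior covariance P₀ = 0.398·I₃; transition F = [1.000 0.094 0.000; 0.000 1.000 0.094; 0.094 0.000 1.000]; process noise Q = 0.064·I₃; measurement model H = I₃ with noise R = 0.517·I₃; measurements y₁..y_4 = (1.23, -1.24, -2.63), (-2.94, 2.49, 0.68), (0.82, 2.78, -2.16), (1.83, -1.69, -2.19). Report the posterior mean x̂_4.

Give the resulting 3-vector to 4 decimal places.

source (fourbar_fk): coupler pose = R=[0.9257 -0.3782 0.0000; 0.3782 0.9257 0.0000; 0.0000 0.0000 1.0000], t=(0.8518, 0.5966, 0.0000)
after S1 (triangulate): (0.5507, -0.0968, 1.2452)
after S2 (kf_track): (0.4976, 0.2497, -1.2045)

result = (0.4976, 0.2497, -1.2045)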